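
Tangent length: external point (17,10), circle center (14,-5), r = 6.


d = sqrt((17-14)^2 + (10+ 5)^2) = sqrt(9+225) = 15.2971
L = sqrt(234.0000 - 36) = sqrt(198.0000) = 14.0712

14.0712


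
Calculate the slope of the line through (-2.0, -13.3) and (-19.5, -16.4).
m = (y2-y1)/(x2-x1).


dy = -16.4 + 13.3 = -3.1
dx = -19.5 + 2.0 = -17.5
m = -3.1/(-17.5) = 0.1771

m = 0.1771


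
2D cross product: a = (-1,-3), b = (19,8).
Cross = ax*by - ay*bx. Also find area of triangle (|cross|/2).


cross = -1*8 + 3*19 = -8 + 57 = 49
Triangle area = |49|/2 = 49/2 = 24.5000

cross = 49, triangle area = 24.5000


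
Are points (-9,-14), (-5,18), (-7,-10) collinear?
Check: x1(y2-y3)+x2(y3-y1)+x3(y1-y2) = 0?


-9*(18+ 10) - 5*(-10+ 14) - 7*(-14-18)
= -252 - 20 + 224 = -48

No, not collinear (determinant = -48)


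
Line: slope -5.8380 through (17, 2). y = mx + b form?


y - 2 = -5.8380(x - 17)
y = -5.8380x + 2 + 5.8380*17
y = -5.8380x + 101.2460

y = -5.8380x + 101.2460


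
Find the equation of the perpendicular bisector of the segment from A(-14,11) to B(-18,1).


Midpoint = (-16, 6)
Slope of AB = dy/dx = -10/(-4) = 2.5000
Perp slope = -dx/dy = -4/10 = -0.4000
b = My - (perp slope)*Mx = 6 + (-4*(-16))/(-10) = 6 - 6.4000 = -0.4000

y = -0.4000x - 0.4000


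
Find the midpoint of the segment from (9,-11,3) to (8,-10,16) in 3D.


Mx = (9+8)/2 = 8.5000
My = (-11- 10)/2 = -10.5000
Mz = (3+16)/2 = 9.5000

M = (8.5000, -10.5000, 9.5000)


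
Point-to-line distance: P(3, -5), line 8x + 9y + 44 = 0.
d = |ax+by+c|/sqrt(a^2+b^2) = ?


|8*3 + 9*(-5) + 44| = |23| = 23
sqrt(64 + 81) = sqrt(145) = 12.0416
d = 23/sqrt(145) = 1.9100

1.9100


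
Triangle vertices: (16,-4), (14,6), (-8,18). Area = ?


16*(6-18) = -192
14*(18+ 4) = 308
-8*(-4-6) = 80
sum = 196
Area = |196|/2 = 98.0000

98.0000 sq units


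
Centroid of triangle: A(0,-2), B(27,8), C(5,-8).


Gx = (0+27+5)/3 = 32/3 = 10.6667
Gy = (-2+8- 8)/3 = -2/3 = -0.6667

G = (10.6667, -0.6667)


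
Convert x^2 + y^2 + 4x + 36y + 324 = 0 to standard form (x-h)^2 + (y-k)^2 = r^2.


h = -D/2 = -4/2 = -2
k = -E/2 = -36/2 = -18
r^2 = h^2 + k^2 - F = 4 + 324 - 324 = 4
r = 2

Center (-2, -18), radius = 2


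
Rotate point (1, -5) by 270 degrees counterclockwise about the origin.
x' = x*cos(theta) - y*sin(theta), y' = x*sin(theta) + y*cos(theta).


cos(270) = 0, sin(270) = -1
x' = 1*0 + 5*(-1) = -5
y' = 1*(-1) - 5*0 = -1

(-5, -1)


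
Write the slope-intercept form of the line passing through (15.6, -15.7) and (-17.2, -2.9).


m = (12.8)/(-32.8) = -0.3902
b = y1 - m*x1 = -15.7 - (12.8*15.6)/(-32.8) = -15.7 + 6.0878 = -9.6122

y = -0.3902x - 9.6122


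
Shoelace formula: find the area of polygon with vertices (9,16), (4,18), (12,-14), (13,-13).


sum(xi*y_{i+1}) = 9*18 + 4*(-14) + 12*(-13) + 13*16 = 158
sum(yi*x_{i+1}) = 16*4 + 18*12 - 14*13 - 13*9 = -19
Area = |158 + 19|/2 = 177/2 = 88.5000

88.5000 sq units


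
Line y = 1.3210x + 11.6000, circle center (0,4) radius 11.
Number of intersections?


Substitute y = 1.3210x + 11.6000: (x-0)^2 + (1.3210x+11.6000-4)^2 = 121
Expand to Ax^2 + Bx + C = 0, where b-k = 7.6
A = 1+m^2 = 2.745041
B = 2(m(b-k) - h) = 2(1.3210*7.6 - 0) = 20.0792
C = h^2 + (b-k)^2 - r^2 = 0 + 57.76 - 121 = -63.24
disc = B^2-4AC = 403.1743 + 694.3856 = 1097.5599
disc > 0

2 intersection points


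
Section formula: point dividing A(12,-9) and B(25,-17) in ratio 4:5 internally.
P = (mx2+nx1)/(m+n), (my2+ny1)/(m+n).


Px = (4*25 + 5*12)/9 = 160/9 = 17.7778
Py = (4*(-17) + 5*(-9))/9 = -113/9 = -12.5556

P = (17.7778, -12.5556)


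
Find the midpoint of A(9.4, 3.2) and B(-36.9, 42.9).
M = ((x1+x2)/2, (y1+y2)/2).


Mx = (9.4 - 36.9)/2 = -27.5/2 = -13.7500
My = (3.2 + 42.9)/2 = 46.1/2 = 23.0500

(-13.7500, 23.0500)


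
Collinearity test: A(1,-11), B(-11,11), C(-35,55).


1*(11-55) - 11*(55+ 11) - 35*(-11-11)
= -44 - 726 + 770 = 0

Yes, collinear (determinant = 0)


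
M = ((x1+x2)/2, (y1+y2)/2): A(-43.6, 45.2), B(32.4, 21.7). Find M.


Mx = (-43.6 + 32.4)/2 = -11.2/2 = -5.6000
My = (45.2 + 21.7)/2 = 66.9/2 = 33.4500

(-5.6000, 33.4500)


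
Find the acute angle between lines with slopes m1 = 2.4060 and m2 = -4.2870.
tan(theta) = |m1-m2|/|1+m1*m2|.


m1-m2 = 6.693
1+m1*m2 = -9.314522
tan(theta) = |6.693/(-9.314522)| = 0.718555
theta = arctan(|6.693/(-9.314522)|) = 35.6993 degrees (acute angle)

35.6993 degrees


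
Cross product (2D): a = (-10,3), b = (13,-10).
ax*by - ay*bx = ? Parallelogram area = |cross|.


cross = -10*(-10) - 3*13 = 100 - 39 = 61
Parallelogram area = |61| = 61

cross = 61, parallelogram area = 61


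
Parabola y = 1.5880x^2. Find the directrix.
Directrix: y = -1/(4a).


a = 1.5880
1/(4a) = 0.1574
directrix: y = -0.1574 = -0.1574

y = -0.1574


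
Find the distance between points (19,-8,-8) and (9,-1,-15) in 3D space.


dx=-10, dy=7, dz=-7
d = sqrt(100+49+49) = sqrt(198) = 14.0712

14.0712


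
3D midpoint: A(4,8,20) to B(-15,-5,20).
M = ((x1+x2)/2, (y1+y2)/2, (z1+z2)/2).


Mx = (4- 15)/2 = -5.5000
My = (8- 5)/2 = 1.5000
Mz = (20+20)/2 = 20.0000

M = (-5.5000, 1.5000, 20.0000)


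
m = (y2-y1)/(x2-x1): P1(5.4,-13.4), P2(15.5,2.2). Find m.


dy = 2.2 + 13.4 = 15.6
dx = 15.5 - 5.4 = 10.1
m = 15.6/10.1 = 1.5446

m = 1.5446


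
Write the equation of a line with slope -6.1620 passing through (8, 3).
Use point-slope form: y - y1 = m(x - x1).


y - 3 = -6.1620(x - 8)
y = -6.1620x + 3 + 6.1620*8
y = -6.1620x + 52.2960

y = -6.1620x + 52.2960


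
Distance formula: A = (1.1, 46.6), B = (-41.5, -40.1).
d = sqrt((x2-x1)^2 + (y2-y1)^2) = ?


dx = -41.5 - 1.1 = -42.6
dy = -40.1 - 46.6 = -86.7
d = sqrt(1814.76 + 7516.89) = sqrt(9331.65) = 96.6005

96.6005


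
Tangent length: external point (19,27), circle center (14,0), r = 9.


d = sqrt((19-14)^2 + (27-0)^2) = sqrt(25+729) = 27.4591
L = sqrt(754.0000 - 81) = sqrt(673.0000) = 25.9422

25.9422


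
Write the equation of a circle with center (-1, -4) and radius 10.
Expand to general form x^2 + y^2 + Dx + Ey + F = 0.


(x+ 1)^2 + (y+ 4)^2 = 10^2
D = -2h = 2, E = -2k = 8
F = h^2+k^2-r^2 = 1+16-100 = -83

x^2 + y^2 + 2x + 8y - 83 = 0


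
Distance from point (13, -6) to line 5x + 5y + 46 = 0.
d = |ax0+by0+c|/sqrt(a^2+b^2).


|5*13 + 5*(-6) + 46| = |81| = 81
sqrt(25 + 25) = sqrt(50) = 7.0711
d = 81/sqrt(50) = 11.4551

11.4551


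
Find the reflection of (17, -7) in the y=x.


Reflection rule for y=x: (y, x)
(17, -7) -> (-7, 17)

(-7, 17)


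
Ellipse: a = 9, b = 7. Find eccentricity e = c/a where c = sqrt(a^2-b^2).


c = sqrt(81-49) = sqrt(32) = 5.6569
e = c/a = sqrt(32)/9 = 0.6285

e = 0.6285


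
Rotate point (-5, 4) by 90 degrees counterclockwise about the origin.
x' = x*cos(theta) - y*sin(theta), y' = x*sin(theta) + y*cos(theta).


cos(90) = 0, sin(90) = 1
x' = -5*0 - 4*1 = -4
y' = -5*1 + 4*0 = -5

(-4, -5)


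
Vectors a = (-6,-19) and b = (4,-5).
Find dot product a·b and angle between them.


a·b = -6*4 - 19*(-5) = -24 + 95 = 71
|a| = sqrt(36+361) = 19.9249
|b| = sqrt(16+25) = 6.4031
cos(theta) = 71/(sqrt(397)*sqrt(41)) = 71/sqrt(16277) = 0.556508
theta = arccos(71/sqrt(16277)) = 56.1854 degrees

a·b = 71, theta = 56.1854 deg


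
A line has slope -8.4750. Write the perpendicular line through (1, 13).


Perpendicular slope = -1/m1 = -1/(-8.4750) = 0.1180
b2 = y0 - m2*x0 = 13 + 1/(-8.4750) = 13 - 0.1180 = 12.8820

y = 0.1180x + 12.8820


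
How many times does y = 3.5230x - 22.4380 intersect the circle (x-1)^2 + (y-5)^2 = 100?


Substitute y = 3.5230x - 22.4380: (x-1)^2 + (3.5230x- 22.4380-5)^2 = 100
Expand to Ax^2 + Bx + C = 0, where b-k = -27.438
A = 1+m^2 = 13.411529
B = 2(m(b-k) - h) = 2(3.5230*(-27.438) - 1) = -195.328148
C = h^2 + (b-k)^2 - r^2 = 1 + 752.843844 - 100 = 653.843844
disc = B^2-4AC = 38153.0854 - 35076.1827 = 3076.9027
disc > 0

2 intersection points


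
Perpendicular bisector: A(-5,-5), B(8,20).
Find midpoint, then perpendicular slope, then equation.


Midpoint = (1.5, 7.5)
Slope of AB = dy/dx = 25/13 = 1.9231
Perp slope = -dx/dy = -13/25 = -0.5200
b = My - (perp slope)*Mx = 7.5 + (13*1.5)/25 = 7.5 + 0.7800 = 8.2800

y = -0.5200x + 8.2800


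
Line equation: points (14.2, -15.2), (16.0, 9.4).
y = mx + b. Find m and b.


m = (24.6)/(1.8) = 13.6667
b = y1 - m*x1 = -15.2 - (24.6*14.2)/(1.8) = -15.2 - 194.0667 = -209.2667

y = 13.6667x - 209.2667


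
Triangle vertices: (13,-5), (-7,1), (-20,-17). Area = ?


13*(1+ 17) = 234
-7*(-17+ 5) = 84
-20*(-5-1) = 120
sum = 438
Area = |438|/2 = 219.0000

219.0000 sq units


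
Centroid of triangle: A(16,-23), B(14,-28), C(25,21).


Gx = (16+14+25)/3 = 55/3 = 18.3333
Gy = (-23- 28+21)/3 = -30/3 = -10.0000

G = (18.3333, -10.0000)


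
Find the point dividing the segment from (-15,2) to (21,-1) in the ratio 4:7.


Px = (4*21 + 7*(-15))/11 = -21/11 = -1.9091
Py = (4*(-1) + 7*2)/11 = 10/11 = 0.9091

P = (-1.9091, 0.9091)


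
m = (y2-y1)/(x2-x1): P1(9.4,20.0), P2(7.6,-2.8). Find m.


dy = -2.8 - 20.0 = -22.8
dx = 7.6 - 9.4 = -1.8
m = -22.8/(-1.8) = 12.6667

m = 12.6667


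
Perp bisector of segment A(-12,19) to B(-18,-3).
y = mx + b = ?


Midpoint = (-15, 8)
Slope of AB = dy/dx = -22/(-6) = 3.6667
Perp slope = -dx/dy = -6/22 = -0.2727
b = My - (perp slope)*Mx = 8 + (-6*(-15))/(-22) = 8 - 4.0909 = 3.9091

y = -0.2727x + 3.9091


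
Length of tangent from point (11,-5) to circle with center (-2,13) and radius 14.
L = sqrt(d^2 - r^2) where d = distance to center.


d = sqrt((11+ 2)^2 + (-5-13)^2) = sqrt(169+324) = 22.2036
L = sqrt(493.0000 - 196) = sqrt(297.0000) = 17.2337

17.2337


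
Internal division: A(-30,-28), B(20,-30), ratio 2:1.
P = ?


Px = (2*20 + 1*(-30))/3 = 10/3 = 3.3333
Py = (2*(-30) + 1*(-28))/3 = -88/3 = -29.3333

P = (3.3333, -29.3333)


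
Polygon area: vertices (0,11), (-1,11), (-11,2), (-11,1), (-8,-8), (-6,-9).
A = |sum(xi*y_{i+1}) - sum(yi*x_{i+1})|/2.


sum(xi*y_{i+1}) = 0*11 - 1*2 - 11*1 - 11*(-8) - 8*(-9) - 6*11 = 81
sum(yi*x_{i+1}) = 11*(-1) + 11*(-11) + 2*(-11) + 1*(-8) - 8*(-6) - 9*0 = -114
Area = |81 + 114|/2 = 195/2 = 97.5000

97.5000 sq units


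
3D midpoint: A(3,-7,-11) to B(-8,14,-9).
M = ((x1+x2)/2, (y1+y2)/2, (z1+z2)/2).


Mx = (3- 8)/2 = -2.5000
My = (-7+14)/2 = 3.5000
Mz = (-11- 9)/2 = -10.0000

M = (-2.5000, 3.5000, -10.0000)


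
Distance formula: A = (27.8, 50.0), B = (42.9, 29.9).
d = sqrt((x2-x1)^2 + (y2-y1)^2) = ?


dx = 42.9 - 27.8 = 15.1
dy = 29.9 - 50.0 = -20.1
d = sqrt(228.01 + 404.01) = sqrt(632.02) = 25.1400

25.1400


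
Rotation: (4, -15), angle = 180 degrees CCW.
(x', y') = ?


cos(180) = -1, sin(180) = 0
x' = 4*(-1) + 15*0 = -4
y' = 4*0 - 15*(-1) = 15

(-4, 15)


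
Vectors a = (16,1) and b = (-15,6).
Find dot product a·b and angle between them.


a·b = 16*(-15) + 1*6 = -240 + 6 = -234
|a| = sqrt(256+1) = 16.0312
|b| = sqrt(225+36) = 16.1555
cos(theta) = -234/(sqrt(257)*sqrt(261)) = -234/sqrt(67077) = -0.903502
theta = arccos(-234/sqrt(67077)) = 154.6223 degrees

a·b = -234, theta = 154.6223 deg


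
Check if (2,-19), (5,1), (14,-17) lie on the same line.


2*(1+ 17) + 5*(-17+ 19) + 14*(-19-1)
= 36 + 10 - 280 = -234

No, not collinear (determinant = -234)


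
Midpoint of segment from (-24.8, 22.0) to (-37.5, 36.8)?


Mx = (-24.8 - 37.5)/2 = -62.3/2 = -31.1500
My = (22.0 + 36.8)/2 = 58.8/2 = 29.4000

(-31.1500, 29.4000)


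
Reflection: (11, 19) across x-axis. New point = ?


Reflection rule for x-axis: (x, -y)
(11, 19) -> (11, -19)

(11, -19)


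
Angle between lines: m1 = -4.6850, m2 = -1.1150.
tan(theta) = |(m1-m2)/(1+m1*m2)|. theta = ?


m1-m2 = -3.57
1+m1*m2 = 6.223775
tan(theta) = |-3.57/6.223775| = 0.573607
theta = arctan(|-3.57/6.223775|) = 29.8389 degrees (acute angle)

29.8389 degrees


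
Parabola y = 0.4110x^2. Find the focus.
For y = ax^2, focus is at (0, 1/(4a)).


a = 0.4110
4a = 1.6440
focus = (0, 1/1.6440) = (0, 0.6083)

Focus = (0, 0.6083)


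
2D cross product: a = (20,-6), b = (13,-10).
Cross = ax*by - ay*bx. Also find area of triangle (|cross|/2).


cross = 20*(-10) + 6*13 = -200 + 78 = -122
Triangle area = |-122|/2 = 122/2 = 61.0000

cross = -122, triangle area = 61.0000


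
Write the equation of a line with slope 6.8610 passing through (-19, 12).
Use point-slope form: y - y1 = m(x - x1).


y - 12 = 6.8610(x + 19)
y = 6.8610x + 12 - 6.8610*(-19)
y = 6.8610x + 142.3590

y = 6.8610x + 142.3590


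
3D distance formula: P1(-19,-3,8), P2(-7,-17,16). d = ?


dx=12, dy=-14, dz=8
d = sqrt(144+196+64) = sqrt(404) = 20.0998

20.0998


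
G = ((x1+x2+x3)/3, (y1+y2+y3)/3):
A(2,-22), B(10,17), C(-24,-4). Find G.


Gx = (2+10- 24)/3 = -12/3 = -4.0000
Gy = (-22+17- 4)/3 = -9/3 = -3.0000

G = (-4.0000, -3.0000)


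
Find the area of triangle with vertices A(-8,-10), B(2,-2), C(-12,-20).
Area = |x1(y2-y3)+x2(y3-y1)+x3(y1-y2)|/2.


-8*(-2+ 20) = -144
2*(-20+ 10) = -20
-12*(-10+ 2) = 96
sum = -68
Area = |-68|/2 = 34.0000

34.0000 sq units


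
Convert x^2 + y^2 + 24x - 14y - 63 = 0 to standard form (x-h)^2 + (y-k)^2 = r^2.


h = -D/2 = -24/2 = -12
k = -E/2 = 14/2 = 7
r^2 = h^2 + k^2 - F = 144 + 49 + 63 = 256
r = 16

Center (-12, 7), radius = 16


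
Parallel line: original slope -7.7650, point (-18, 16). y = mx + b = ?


Parallel lines have equal slopes.
m2 = -7.7650
b2 = 16 + 7.7650*(-18) = -123.7700

y = -7.7650x - 123.7700


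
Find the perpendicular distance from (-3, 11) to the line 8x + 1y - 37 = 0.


|8*(-3) + 1*11 - 37| = |-50| = 50
sqrt(64 + 1) = sqrt(65) = 8.0623
d = 50/sqrt(65) = 6.2017

6.2017


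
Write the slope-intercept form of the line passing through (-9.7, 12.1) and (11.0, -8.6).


m = (-20.7)/(20.7) = -1.0000
b = y1 - m*x1 = 12.1 - (-20.7*(-9.7))/(20.7) = 12.1 - 9.7000 = 2.4000

y = -1.0000x + 2.4000


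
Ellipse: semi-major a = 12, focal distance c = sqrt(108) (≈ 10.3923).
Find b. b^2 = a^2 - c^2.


b^2 = 12^2 - (sqrt(108))^2 = 144 - 108 = 36
b = sqrt(36) = 6

b = 6


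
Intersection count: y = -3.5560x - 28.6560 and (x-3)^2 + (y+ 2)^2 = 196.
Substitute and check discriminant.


Substitute y = -3.5560x - 28.6560: (x-3)^2 + (-3.5560x- 28.6560+ 2)^2 = 196
Expand to Ax^2 + Bx + C = 0, where b-k = -26.656
A = 1+m^2 = 13.645136
B = 2(m(b-k) - h) = 2(-3.5560*(-26.656) - 3) = 183.577472
C = h^2 + (b-k)^2 - r^2 = 9 + 710.542336 - 196 = 523.542336
disc = B^2-4AC = 33700.6882 - 28575.2255 = 5125.4627
disc > 0

2 intersection points


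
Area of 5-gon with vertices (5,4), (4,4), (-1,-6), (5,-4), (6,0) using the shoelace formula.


sum(xi*y_{i+1}) = 5*4 + 4*(-6) - 1*(-4) + 5*0 + 6*4 = 24
sum(yi*x_{i+1}) = 4*4 + 4*(-1) - 6*5 - 4*6 + 0*5 = -42
Area = |24 + 42|/2 = 66/2 = 33.0000

33.0000 sq units


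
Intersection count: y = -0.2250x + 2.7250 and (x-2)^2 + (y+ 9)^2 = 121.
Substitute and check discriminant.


Substitute y = -0.2250x + 2.7250: (x-2)^2 + (-0.2250x+2.7250+ 9)^2 = 121
Expand to Ax^2 + Bx + C = 0, where b-k = 11.725
A = 1+m^2 = 1.050625
B = 2(m(b-k) - h) = 2(-0.2250*11.725 - 2) = -9.27625
C = h^2 + (b-k)^2 - r^2 = 4 + 137.475625 - 121 = 20.475625
disc = B^2-4AC = 86.0488 - 86.0488 = 0
disc = 0

1 intersection point (tangent)


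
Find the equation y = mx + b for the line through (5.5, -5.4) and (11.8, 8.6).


m = (14.0)/(6.3) = 2.2222
b = y1 - m*x1 = -5.4 - (14.0*5.5)/(6.3) = -5.4 - 12.2222 = -17.6222

y = 2.2222x - 17.6222


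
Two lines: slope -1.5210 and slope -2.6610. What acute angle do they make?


m1-m2 = 1.14
1+m1*m2 = 5.047381
tan(theta) = |1.14/5.047381| = 0.225860
theta = arctan(|1.14/5.047381|) = 12.7273 degrees (acute angle)

12.7273 degrees


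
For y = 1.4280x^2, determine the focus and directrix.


a = 1.4280
1/(4a) = 0.1751
Focus = (0, 0.1751)
Directrix: y = -0.1751

Focus = (0, 0.1751), Directrix: y = -0.1751


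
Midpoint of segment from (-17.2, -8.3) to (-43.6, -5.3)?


Mx = (-17.2 - 43.6)/2 = -60.8/2 = -30.4000
My = (-8.3 - 5.3)/2 = -13.6/2 = -6.8000

(-30.4000, -6.8000)


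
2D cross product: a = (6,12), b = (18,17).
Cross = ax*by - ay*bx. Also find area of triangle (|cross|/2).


cross = 6*17 - 12*18 = 102 - 216 = -114
Triangle area = |-114|/2 = 114/2 = 57.0000

cross = -114, triangle area = 57.0000


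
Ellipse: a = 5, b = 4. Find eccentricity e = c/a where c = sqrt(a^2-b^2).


c = sqrt(25-16) = sqrt(9) = 3.0000
e = c/a = 3/5 = 0.6000

e = 0.6000


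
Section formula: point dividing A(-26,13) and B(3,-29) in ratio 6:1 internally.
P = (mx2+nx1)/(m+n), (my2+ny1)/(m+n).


Px = (6*3 + 1*(-26))/7 = -8/7 = -1.1429
Py = (6*(-29) + 1*13)/7 = -161/7 = -23.0000

P = (-1.1429, -23.0000)


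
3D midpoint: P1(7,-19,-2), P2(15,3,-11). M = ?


Mx = (7+15)/2 = 11.0000
My = (-19+3)/2 = -8.0000
Mz = (-2- 11)/2 = -6.5000

M = (11.0000, -8.0000, -6.5000)


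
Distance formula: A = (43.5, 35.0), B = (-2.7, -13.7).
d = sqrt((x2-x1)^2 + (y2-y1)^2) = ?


dx = -2.7 - 43.5 = -46.2
dy = -13.7 - 35.0 = -48.7
d = sqrt(2134.44 + 2371.69) = sqrt(4506.13) = 67.1277

67.1277


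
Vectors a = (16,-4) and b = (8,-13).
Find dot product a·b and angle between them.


a·b = 16*8 - 4*(-13) = 128 + 52 = 180
|a| = sqrt(256+16) = 16.4924
|b| = sqrt(64+169) = 15.2643
cos(theta) = 180/(sqrt(272)*sqrt(233)) = 180/sqrt(63376) = 0.715007
theta = arccos(180/sqrt(63376)) = 44.3563 degrees

a·b = 180, theta = 44.3563 deg


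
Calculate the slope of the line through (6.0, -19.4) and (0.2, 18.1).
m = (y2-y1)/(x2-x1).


dy = 18.1 + 19.4 = 37.5
dx = 0.2 - 6.0 = -5.8
m = 37.5/(-5.8) = -6.4655

m = -6.4655


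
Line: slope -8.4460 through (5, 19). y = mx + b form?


y - 19 = -8.4460(x - 5)
y = -8.4460x + 19 + 8.4460*5
y = -8.4460x + 61.2300

y = -8.4460x + 61.2300


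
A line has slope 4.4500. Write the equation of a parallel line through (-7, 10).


Parallel lines have equal slopes.
m2 = 4.4500
b2 = 10 - 4.4500*(-7) = 41.1500

y = 4.4500x + 41.1500


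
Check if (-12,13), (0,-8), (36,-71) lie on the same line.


-12*(-8+ 71) + 0*(-71-13) + 36*(13+ 8)
= -756 + 0 + 756 = 0

Yes, collinear (determinant = 0)


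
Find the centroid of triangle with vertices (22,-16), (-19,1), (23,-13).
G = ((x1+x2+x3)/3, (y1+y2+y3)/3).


Gx = (22- 19+23)/3 = 26/3 = 8.6667
Gy = (-16+1- 13)/3 = -28/3 = -9.3333

G = (8.6667, -9.3333)


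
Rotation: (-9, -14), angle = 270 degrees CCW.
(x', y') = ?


cos(270) = 0, sin(270) = -1
x' = -9*0 + 14*(-1) = -14
y' = -9*(-1) - 14*0 = 9

(-14, 9)


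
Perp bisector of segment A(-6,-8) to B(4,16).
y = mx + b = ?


Midpoint = (-1, 4)
Slope of AB = dy/dx = 24/10 = 2.4000
Perp slope = -dx/dy = -10/24 = -0.4167
b = My - (perp slope)*Mx = 4 + (10*(-1))/24 = 4 - 0.4167 = 3.5833

y = -0.4167x + 3.5833


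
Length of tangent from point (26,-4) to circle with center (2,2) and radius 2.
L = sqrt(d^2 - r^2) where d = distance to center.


d = sqrt((26-2)^2 + (-4-2)^2) = sqrt(576+36) = 24.7386
L = sqrt(612.0000 - 4) = sqrt(608.0000) = 24.6577

24.6577


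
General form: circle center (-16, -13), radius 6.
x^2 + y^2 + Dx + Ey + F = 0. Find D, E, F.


(x+ 16)^2 + (y+ 13)^2 = 6^2
D = -2h = 32, E = -2k = 26
F = h^2+k^2-r^2 = 256+169-36 = 389

D = 32, E = 26, F = 389


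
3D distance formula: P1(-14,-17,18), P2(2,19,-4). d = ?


dx=16, dy=36, dz=-22
d = sqrt(256+1296+484) = sqrt(2036) = 45.1221

45.1221


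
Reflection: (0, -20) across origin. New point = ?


Reflection rule for origin: (-x, -y)
(0, -20) -> (0, 20)

(0, 20)


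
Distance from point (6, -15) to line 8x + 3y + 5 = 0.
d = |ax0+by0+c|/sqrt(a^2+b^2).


|8*6 + 3*(-15) + 5| = |8| = 8
sqrt(64 + 9) = sqrt(73) = 8.5440
d = 8/sqrt(73) = 0.9363

0.9363


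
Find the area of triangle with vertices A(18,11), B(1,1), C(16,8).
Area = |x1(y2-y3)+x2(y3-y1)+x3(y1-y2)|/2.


18*(1-8) = -126
1*(8-11) = -3
16*(11-1) = 160
sum = 31
Area = |31|/2 = 15.5000

15.5000 sq units


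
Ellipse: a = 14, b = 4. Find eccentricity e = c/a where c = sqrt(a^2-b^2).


c = sqrt(196-16) = sqrt(180) = 13.4164
e = c/a = sqrt(180)/14 = 0.9583

e = 0.9583


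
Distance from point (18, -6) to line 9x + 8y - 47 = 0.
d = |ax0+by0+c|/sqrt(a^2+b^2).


|9*18 + 8*(-6) - 47| = |67| = 67
sqrt(81 + 64) = sqrt(145) = 12.0416
d = 67/sqrt(145) = 5.5640

5.5640


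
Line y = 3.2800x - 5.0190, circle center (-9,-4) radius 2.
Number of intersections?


Substitute y = 3.2800x - 5.0190: (x+ 9)^2 + (3.2800x- 5.0190+ 4)^2 = 4
Expand to Ax^2 + Bx + C = 0, where b-k = -1.019
A = 1+m^2 = 11.7584
B = 2(m(b-k) - h) = 2(3.2800*(-1.019) + 9) = 11.31536
C = h^2 + (b-k)^2 - r^2 = 81 + 1.038361 - 4 = 78.038361
disc = B^2-4AC = 128.0374 - 3670.4251 = -3542.3877
disc < 0

0 intersection points


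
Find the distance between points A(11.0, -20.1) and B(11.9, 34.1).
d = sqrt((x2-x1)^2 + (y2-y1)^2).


dx = 11.9 - 11.0 = 0.9
dy = 34.1 + 20.1 = 54.2
d = sqrt(0.81 + 2937.64) = sqrt(2938.45) = 54.2075

54.2075


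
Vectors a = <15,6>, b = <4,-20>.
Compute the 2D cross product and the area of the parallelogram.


cross = 15*(-20) - 6*4 = -300 - 24 = -324
Parallelogram area = |-324| = 324

cross = -324, parallelogram area = 324


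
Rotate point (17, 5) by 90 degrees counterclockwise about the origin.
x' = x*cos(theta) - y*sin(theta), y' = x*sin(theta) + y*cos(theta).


cos(90) = 0, sin(90) = 1
x' = 17*0 - 5*1 = -5
y' = 17*1 + 5*0 = 17

(-5, 17)


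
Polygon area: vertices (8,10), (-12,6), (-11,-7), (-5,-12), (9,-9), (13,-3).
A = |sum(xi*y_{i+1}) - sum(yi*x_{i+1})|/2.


sum(xi*y_{i+1}) = 8*6 - 12*(-7) - 11*(-12) - 5*(-9) + 9*(-3) + 13*10 = 412
sum(yi*x_{i+1}) = 10*(-12) + 6*(-11) - 7*(-5) - 12*9 - 9*13 - 3*8 = -400
Area = |412 + 400|/2 = 812/2 = 406.0000

406.0000 sq units


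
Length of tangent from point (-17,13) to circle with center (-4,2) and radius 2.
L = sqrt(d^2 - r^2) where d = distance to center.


d = sqrt((-17+ 4)^2 + (13-2)^2) = sqrt(169+121) = 17.0294
L = sqrt(290.0000 - 4) = sqrt(286.0000) = 16.9115

16.9115


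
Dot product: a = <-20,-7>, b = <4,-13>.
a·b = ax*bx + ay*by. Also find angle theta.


a·b = -20*4 - 7*(-13) = -80 + 91 = 11
|a| = sqrt(400+49) = 21.1896
|b| = sqrt(16+169) = 13.6015
cos(theta) = 11/(sqrt(449)*sqrt(185)) = 11/sqrt(83065) = 0.038167
theta = arccos(11/sqrt(83065)) = 87.8127 degrees

a·b = 11, theta = 87.8127 deg


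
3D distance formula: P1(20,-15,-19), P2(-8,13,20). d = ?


dx=-28, dy=28, dz=39
d = sqrt(784+784+1521) = sqrt(3089) = 55.5788

55.5788


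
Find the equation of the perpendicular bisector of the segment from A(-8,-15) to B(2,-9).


Midpoint = (-3, -12)
Slope of AB = dy/dx = 6/10 = 0.6000
Perp slope = -dx/dy = -10/6 = -1.6667
b = My - (perp slope)*Mx = -12 + (10*(-3))/6 = -12 - 5.0000 = -17.0000

y = -1.6667x - 17.0000


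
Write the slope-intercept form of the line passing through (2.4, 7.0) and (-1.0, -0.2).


m = (-7.2)/(-3.4) = 2.1176
b = y1 - m*x1 = 7.0 - (-7.2*2.4)/(-3.4) = 7.0 - 5.0824 = 1.9176

y = 2.1176x + 1.9176


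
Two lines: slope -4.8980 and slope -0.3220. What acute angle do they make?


m1-m2 = -4.576
1+m1*m2 = 2.577156
tan(theta) = |-4.576/2.577156| = 1.775601
theta = arctan(|-4.576/2.577156|) = 60.6122 degrees (acute angle)

60.6122 degrees


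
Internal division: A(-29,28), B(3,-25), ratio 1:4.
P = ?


Px = (1*3 + 4*(-29))/5 = -113/5 = -22.6000
Py = (1*(-25) + 4*28)/5 = 87/5 = 17.4000

P = (-22.6000, 17.4000)


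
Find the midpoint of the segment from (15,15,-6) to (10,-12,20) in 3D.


Mx = (15+10)/2 = 12.5000
My = (15- 12)/2 = 1.5000
Mz = (-6+20)/2 = 7.0000

M = (12.5000, 1.5000, 7.0000)


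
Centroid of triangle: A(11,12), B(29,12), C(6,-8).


Gx = (11+29+6)/3 = 46/3 = 15.3333
Gy = (12+12- 8)/3 = 16/3 = 5.3333

G = (15.3333, 5.3333)


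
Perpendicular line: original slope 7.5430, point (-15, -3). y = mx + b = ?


Perpendicular slope = -1/m1 = -1/7.5430 = -0.1326
b2 = y0 - m2*x0 = -3 - 15/7.5430 = -3 - 1.9886 = -4.9886

y = -0.1326x - 4.9886


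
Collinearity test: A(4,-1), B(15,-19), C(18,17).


4*(-19-17) + 15*(17+ 1) + 18*(-1+ 19)
= -144 + 270 + 324 = 450

No, not collinear (determinant = 450)


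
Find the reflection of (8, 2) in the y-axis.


Reflection rule for y-axis: (-x, y)
(8, 2) -> (-8, 2)

(-8, 2)


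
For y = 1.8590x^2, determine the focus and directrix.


a = 1.8590
1/(4a) = 0.1345
Focus = (0, 0.1345)
Directrix: y = -0.1345

Focus = (0, 0.1345), Directrix: y = -0.1345


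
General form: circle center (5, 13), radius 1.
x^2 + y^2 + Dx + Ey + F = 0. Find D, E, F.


(x-5)^2 + (y-13)^2 = 1^2
D = -2h = -10, E = -2k = -26
F = h^2+k^2-r^2 = 25+169-1 = 193

D = -10, E = -26, F = 193


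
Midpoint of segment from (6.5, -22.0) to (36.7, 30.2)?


Mx = (6.5 + 36.7)/2 = 43.2/2 = 21.6000
My = (-22.0 + 30.2)/2 = 8.2/2 = 4.1000

(21.6000, 4.1000)


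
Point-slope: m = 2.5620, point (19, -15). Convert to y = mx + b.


y + 15 = 2.5620(x - 19)
y = 2.5620x - 15 - 2.5620*19
y = 2.5620x - 63.6780

y = 2.5620x - 63.6780


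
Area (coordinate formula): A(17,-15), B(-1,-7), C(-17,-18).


17*(-7+ 18) = 187
-1*(-18+ 15) = 3
-17*(-15+ 7) = 136
sum = 326
Area = |326|/2 = 163.0000

163.0000 sq units


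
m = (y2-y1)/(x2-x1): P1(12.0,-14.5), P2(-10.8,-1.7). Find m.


dy = -1.7 + 14.5 = 12.8
dx = -10.8 - 12.0 = -22.8
m = 12.8/(-22.8) = -0.5614

m = -0.5614


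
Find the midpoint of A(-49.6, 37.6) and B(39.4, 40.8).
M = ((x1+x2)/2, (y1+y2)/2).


Mx = (-49.6 + 39.4)/2 = -10.2/2 = -5.1000
My = (37.6 + 40.8)/2 = 78.4/2 = 39.2000

(-5.1000, 39.2000)


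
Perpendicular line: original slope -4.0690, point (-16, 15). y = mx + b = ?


Perpendicular slope = -1/m1 = -1/(-4.0690) = 0.2458
b2 = y0 - m2*x0 = 15 - 16/(-4.0690) = 15 + 3.9322 = 18.9322

y = 0.2458x + 18.9322


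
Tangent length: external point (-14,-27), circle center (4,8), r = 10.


d = sqrt((-14-4)^2 + (-27-8)^2) = sqrt(324+1225) = 39.3573
L = sqrt(1549.0000 - 100) = sqrt(1449.0000) = 38.0657

38.0657


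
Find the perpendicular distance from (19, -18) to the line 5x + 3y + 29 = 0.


|5*19 + 3*(-18) + 29| = |70| = 70
sqrt(25 + 9) = sqrt(34) = 5.8310
d = 70/sqrt(34) = 12.0049

12.0049


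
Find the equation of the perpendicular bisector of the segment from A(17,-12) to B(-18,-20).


Midpoint = (-0.5, -16)
Slope of AB = dy/dx = -8/(-35) = 0.2286
Perp slope = -dx/dy = -35/8 = -4.3750
b = My - (perp slope)*Mx = -16 + (-35*(-0.5))/(-8) = -16 - 2.1875 = -18.1875

y = -4.3750x - 18.1875


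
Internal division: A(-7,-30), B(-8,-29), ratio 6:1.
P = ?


Px = (6*(-8) + 1*(-7))/7 = -55/7 = -7.8571
Py = (6*(-29) + 1*(-30))/7 = -204/7 = -29.1429

P = (-7.8571, -29.1429)


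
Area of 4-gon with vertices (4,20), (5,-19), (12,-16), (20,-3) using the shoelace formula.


sum(xi*y_{i+1}) = 4*(-19) + 5*(-16) + 12*(-3) + 20*20 = 208
sum(yi*x_{i+1}) = 20*5 - 19*12 - 16*20 - 3*4 = -460
Area = |208 + 460|/2 = 668/2 = 334.0000

334.0000 sq units


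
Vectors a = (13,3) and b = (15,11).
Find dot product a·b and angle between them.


a·b = 13*15 + 3*11 = 195 + 33 = 228
|a| = sqrt(169+9) = 13.3417
|b| = sqrt(225+121) = 18.6011
cos(theta) = 228/(sqrt(178)*sqrt(346)) = 228/sqrt(61588) = 0.918728
theta = arccos(228/sqrt(61588)) = 23.2592 degrees

a·b = 228, theta = 23.2592 deg


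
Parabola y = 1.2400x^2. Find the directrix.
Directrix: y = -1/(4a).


a = 1.2400
1/(4a) = 0.2016
directrix: y = -0.2016 = -0.2016

y = -0.2016


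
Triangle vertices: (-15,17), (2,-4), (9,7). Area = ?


-15*(-4-7) = 165
2*(7-17) = -20
9*(17+ 4) = 189
sum = 334
Area = |334|/2 = 167.0000

167.0000 sq units


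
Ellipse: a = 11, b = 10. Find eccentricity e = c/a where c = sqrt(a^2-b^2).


c = sqrt(121-100) = sqrt(21) = 4.5826
e = c/a = sqrt(21)/11 = 0.4166

e = 0.4166


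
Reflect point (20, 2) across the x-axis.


Reflection rule for x-axis: (x, -y)
(20, 2) -> (20, -2)

(20, -2)


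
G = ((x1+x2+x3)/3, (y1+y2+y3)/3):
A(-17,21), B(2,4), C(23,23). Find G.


Gx = (-17+2+23)/3 = 8/3 = 2.6667
Gy = (21+4+23)/3 = 48/3 = 16.0000

G = (2.6667, 16.0000)


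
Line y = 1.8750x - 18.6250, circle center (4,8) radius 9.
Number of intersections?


Substitute y = 1.8750x - 18.6250: (x-4)^2 + (1.8750x- 18.6250-8)^2 = 81
Expand to Ax^2 + Bx + C = 0, where b-k = -26.625
A = 1+m^2 = 4.515625
B = 2(m(b-k) - h) = 2(1.8750*(-26.625) - 4) = -107.84375
C = h^2 + (b-k)^2 - r^2 = 16 + 708.890625 - 81 = 643.890625
disc = B^2-4AC = 11630.2744 - 11630.2744 = 0
disc = 0

1 intersection point (tangent)


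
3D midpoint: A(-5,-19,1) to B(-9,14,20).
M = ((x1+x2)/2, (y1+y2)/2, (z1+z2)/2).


Mx = (-5- 9)/2 = -7.0000
My = (-19+14)/2 = -2.5000
Mz = (1+20)/2 = 10.5000

M = (-7.0000, -2.5000, 10.5000)


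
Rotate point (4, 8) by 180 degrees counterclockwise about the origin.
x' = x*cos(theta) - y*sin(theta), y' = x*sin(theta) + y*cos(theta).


cos(180) = -1, sin(180) = 0
x' = 4*(-1) - 8*0 = -4
y' = 4*0 + 8*(-1) = -8

(-4, -8)


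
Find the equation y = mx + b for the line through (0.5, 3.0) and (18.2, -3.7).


m = (-6.7)/(17.7) = -0.3785
b = y1 - m*x1 = 3.0 - (-6.7*0.5)/(17.7) = 3.0 + 0.1893 = 3.1893

y = -0.3785x + 3.1893


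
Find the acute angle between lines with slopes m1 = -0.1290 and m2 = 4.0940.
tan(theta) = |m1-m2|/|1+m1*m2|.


m1-m2 = -4.223
1+m1*m2 = 0.471874
tan(theta) = |-4.223/0.471874| = 8.949423
theta = arctan(|-4.223/0.471874|) = 83.6243 degrees (acute angle)

83.6243 degrees


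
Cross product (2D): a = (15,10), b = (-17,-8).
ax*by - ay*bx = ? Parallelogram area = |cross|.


cross = 15*(-8) - 10*(-17) = -120 + 170 = 50
Parallelogram area = |50| = 50

cross = 50, parallelogram area = 50


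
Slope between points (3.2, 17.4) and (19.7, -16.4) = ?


dy = -16.4 - 17.4 = -33.8
dx = 19.7 - 3.2 = 16.5
m = -33.8/16.5 = -2.0485

m = -2.0485


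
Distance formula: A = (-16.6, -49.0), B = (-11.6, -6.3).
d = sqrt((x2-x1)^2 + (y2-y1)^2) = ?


dx = -11.6 + 16.6 = 5
dy = -6.3 + 49.0 = 42.7
d = sqrt(25 + 1823.29) = sqrt(1848.29) = 42.9917

42.9917


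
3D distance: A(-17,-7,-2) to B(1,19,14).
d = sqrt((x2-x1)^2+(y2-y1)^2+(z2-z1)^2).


dx=18, dy=26, dz=16
d = sqrt(324+676+256) = sqrt(1256) = 35.4401

35.4401


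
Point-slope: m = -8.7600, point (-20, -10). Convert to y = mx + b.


y + 10 = -8.7600(x + 20)
y = -8.7600x - 10 + 8.7600*(-20)
y = -8.7600x - 185.2000

y = -8.7600x - 185.2000


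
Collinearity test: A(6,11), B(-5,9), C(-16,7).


6*(9-7) - 5*(7-11) - 16*(11-9)
= 12 + 20 - 32 = 0

Yes, collinear (determinant = 0)


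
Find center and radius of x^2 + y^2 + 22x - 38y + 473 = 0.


h = -D/2 = -22/2 = -11
k = -E/2 = 38/2 = 19
r^2 = h^2 + k^2 - F = 121 + 361 - 473 = 9
r = 3

Center (-11, 19), radius = 3


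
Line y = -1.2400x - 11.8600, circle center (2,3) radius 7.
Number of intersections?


Substitute y = -1.2400x - 11.8600: (x-2)^2 + (-1.2400x- 11.8600-3)^2 = 49
Expand to Ax^2 + Bx + C = 0, where b-k = -14.86
A = 1+m^2 = 2.5376
B = 2(m(b-k) - h) = 2(-1.2400*(-14.86) - 2) = 32.8528
C = h^2 + (b-k)^2 - r^2 = 4 + 220.8196 - 49 = 175.8196
disc = B^2-4AC = 1079.3065 - 1784.6393 = -705.3328
disc < 0

0 intersection points


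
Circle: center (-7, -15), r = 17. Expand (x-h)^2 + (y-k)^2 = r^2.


(x+ 7)^2 + (y+ 15)^2 = 17^2
D = -2h = 14, E = -2k = 30
F = h^2+k^2-r^2 = 49+225-289 = -15

x^2 + y^2 + 14x + 30y - 15 = 0


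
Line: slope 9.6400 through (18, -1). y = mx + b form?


y + 1 = 9.6400(x - 18)
y = 9.6400x - 1 - 9.6400*18
y = 9.6400x - 174.5200

y = 9.6400x - 174.5200


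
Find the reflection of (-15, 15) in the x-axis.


Reflection rule for x-axis: (x, -y)
(-15, 15) -> (-15, -15)

(-15, -15)


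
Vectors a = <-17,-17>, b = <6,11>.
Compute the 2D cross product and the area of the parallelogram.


cross = -17*11 + 17*6 = -187 + 102 = -85
Parallelogram area = |-85| = 85

cross = -85, parallelogram area = 85


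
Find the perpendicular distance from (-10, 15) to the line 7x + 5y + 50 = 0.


|7*(-10) + 5*15 + 50| = |55| = 55
sqrt(49 + 25) = sqrt(74) = 8.6023
d = 55/sqrt(74) = 6.3936

6.3936


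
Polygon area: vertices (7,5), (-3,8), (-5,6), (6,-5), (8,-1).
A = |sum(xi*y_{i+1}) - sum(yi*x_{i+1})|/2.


sum(xi*y_{i+1}) = 7*8 - 3*6 - 5*(-5) + 6*(-1) + 8*5 = 97
sum(yi*x_{i+1}) = 5*(-3) + 8*(-5) + 6*6 - 5*8 - 1*7 = -66
Area = |97 + 66|/2 = 163/2 = 81.5000

81.5000 sq units


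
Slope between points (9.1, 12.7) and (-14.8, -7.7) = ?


dy = -7.7 - 12.7 = -20.4
dx = -14.8 - 9.1 = -23.9
m = -20.4/(-23.9) = 0.8536

m = 0.8536


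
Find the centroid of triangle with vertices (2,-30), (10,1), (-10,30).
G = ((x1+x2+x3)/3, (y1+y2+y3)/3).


Gx = (2+10- 10)/3 = 2/3 = 0.6667
Gy = (-30+1+30)/3 = 1/3 = 0.3333

G = (0.6667, 0.3333)


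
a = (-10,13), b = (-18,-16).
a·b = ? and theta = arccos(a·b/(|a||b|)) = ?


a·b = -10*(-18) + 13*(-16) = 180 - 208 = -28
|a| = sqrt(100+169) = 16.4012
|b| = sqrt(324+256) = 24.0832
cos(theta) = -28/(sqrt(269)*sqrt(580)) = -28/sqrt(156020) = -0.070887
theta = arccos(-28/sqrt(156020)) = 94.0649 degrees

a·b = -28, theta = 94.0649 deg


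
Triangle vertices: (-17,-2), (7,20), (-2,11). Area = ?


-17*(20-11) = -153
7*(11+ 2) = 91
-2*(-2-20) = 44
sum = -18
Area = |-18|/2 = 9.0000

9.0000 sq units


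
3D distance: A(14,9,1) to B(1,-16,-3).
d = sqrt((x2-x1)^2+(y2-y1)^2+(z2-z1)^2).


dx=-13, dy=-25, dz=-4
d = sqrt(169+625+16) = sqrt(810) = 28.4605

28.4605


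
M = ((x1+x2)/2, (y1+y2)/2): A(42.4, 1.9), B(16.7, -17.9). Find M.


Mx = (42.4 + 16.7)/2 = 59.1/2 = 29.5500
My = (1.9 - 17.9)/2 = -16/2 = -8.0000

(29.5500, -8.0000)


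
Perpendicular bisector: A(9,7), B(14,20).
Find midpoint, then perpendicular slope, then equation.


Midpoint = (11.5, 13.5)
Slope of AB = dy/dx = 13/5 = 2.6000
Perp slope = -dx/dy = -5/13 = -0.3846
b = My - (perp slope)*Mx = 13.5 + (5*11.5)/13 = 13.5 + 4.4231 = 17.9231

y = -0.3846x + 17.9231


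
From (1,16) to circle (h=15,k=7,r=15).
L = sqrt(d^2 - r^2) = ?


d = sqrt((1-15)^2 + (16-7)^2) = sqrt(196+81) = 16.6433
L = sqrt(277.0000 - 225) = sqrt(52.0000) = 7.2111

7.2111


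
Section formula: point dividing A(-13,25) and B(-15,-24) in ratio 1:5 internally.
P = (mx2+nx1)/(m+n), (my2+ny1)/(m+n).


Px = (1*(-15) + 5*(-13))/6 = -80/6 = -13.3333
Py = (1*(-24) + 5*25)/6 = 101/6 = 16.8333

P = (-13.3333, 16.8333)


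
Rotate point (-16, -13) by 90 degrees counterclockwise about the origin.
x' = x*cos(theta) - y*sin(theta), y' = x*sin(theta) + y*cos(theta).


cos(90) = 0, sin(90) = 1
x' = -16*0 + 13*1 = 13
y' = -16*1 - 13*0 = -16

(13, -16)


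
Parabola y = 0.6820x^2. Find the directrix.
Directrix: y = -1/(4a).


a = 0.6820
1/(4a) = 0.3666
directrix: y = -0.3666 = -0.3666

y = -0.3666


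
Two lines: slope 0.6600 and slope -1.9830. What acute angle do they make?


m1-m2 = 2.643
1+m1*m2 = -0.30878
tan(theta) = |2.643/(-0.30878)| = 8.559492
theta = arctan(|2.643/(-0.30878)|) = 83.3364 degrees (acute angle)

83.3364 degrees


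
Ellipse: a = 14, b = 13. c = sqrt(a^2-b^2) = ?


c^2 = 14^2 - 13^2 = 196 - 169 = 27
c = sqrt(27) = 5.1962

c = 5.1962


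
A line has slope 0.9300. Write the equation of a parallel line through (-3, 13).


Parallel lines have equal slopes.
m2 = 0.9300
b2 = 13 - 0.9300*(-3) = 15.7900

y = 0.9300x + 15.7900


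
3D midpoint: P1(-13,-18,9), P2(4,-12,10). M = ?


Mx = (-13+4)/2 = -4.5000
My = (-18- 12)/2 = -15.0000
Mz = (9+10)/2 = 9.5000

M = (-4.5000, -15.0000, 9.5000)


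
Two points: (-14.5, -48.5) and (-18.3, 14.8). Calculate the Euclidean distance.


dx = -18.3 + 14.5 = -3.8
dy = 14.8 + 48.5 = 63.3
d = sqrt(14.44 + 4006.89) = sqrt(4021.33) = 63.4140

63.4140


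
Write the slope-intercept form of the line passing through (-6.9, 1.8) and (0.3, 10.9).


m = (9.1)/(7.2) = 1.2639
b = y1 - m*x1 = 1.8 - (9.1*(-6.9))/(7.2) = 1.8 + 8.7208 = 10.5208

y = 1.2639x + 10.5208


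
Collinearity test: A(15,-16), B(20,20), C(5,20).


15*(20-20) + 20*(20+ 16) + 5*(-16-20)
= 0 + 720 - 180 = 540

No, not collinear (determinant = 540)


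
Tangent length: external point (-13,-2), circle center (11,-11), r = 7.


d = sqrt((-13-11)^2 + (-2+ 11)^2) = sqrt(576+81) = 25.6320
L = sqrt(657.0000 - 49) = sqrt(608.0000) = 24.6577

24.6577


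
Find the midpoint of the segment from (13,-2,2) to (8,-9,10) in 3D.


Mx = (13+8)/2 = 10.5000
My = (-2- 9)/2 = -5.5000
Mz = (2+10)/2 = 6.0000

M = (10.5000, -5.5000, 6.0000)


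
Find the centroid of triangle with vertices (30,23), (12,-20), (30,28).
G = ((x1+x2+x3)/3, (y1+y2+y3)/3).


Gx = (30+12+30)/3 = 72/3 = 24.0000
Gy = (23- 20+28)/3 = 31/3 = 10.3333

G = (24.0000, 10.3333)


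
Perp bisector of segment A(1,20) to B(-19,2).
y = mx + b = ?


Midpoint = (-9, 11)
Slope of AB = dy/dx = -18/(-20) = 0.9000
Perp slope = -dx/dy = -20/18 = -1.1111
b = My - (perp slope)*Mx = 11 + (-20*(-9))/(-18) = 11 - 10.0000 = 1.0000

y = -1.1111x + 1.0000


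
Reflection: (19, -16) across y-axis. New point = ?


Reflection rule for y-axis: (-x, y)
(19, -16) -> (-19, -16)

(-19, -16)


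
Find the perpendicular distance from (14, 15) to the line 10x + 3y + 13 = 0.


|10*14 + 3*15 + 13| = |198| = 198
sqrt(100 + 9) = sqrt(109) = 10.4403
d = 198/sqrt(109) = 18.9650

18.9650


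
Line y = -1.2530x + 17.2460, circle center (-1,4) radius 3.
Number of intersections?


Substitute y = -1.2530x + 17.2460: (x+ 1)^2 + (-1.2530x+17.2460-4)^2 = 9
Expand to Ax^2 + Bx + C = 0, where b-k = 13.246
A = 1+m^2 = 2.570009
B = 2(m(b-k) - h) = 2(-1.2530*13.246 + 1) = -31.194476
C = h^2 + (b-k)^2 - r^2 = 1 + 175.456516 - 9 = 167.456516
disc = B^2-4AC = 973.0953 - 1721.4590 = -748.3637
disc < 0

0 intersection points


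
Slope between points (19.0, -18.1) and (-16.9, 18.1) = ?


dy = 18.1 + 18.1 = 36.2
dx = -16.9 - 19.0 = -35.9
m = 36.2/(-35.9) = -1.0084

m = -1.0084


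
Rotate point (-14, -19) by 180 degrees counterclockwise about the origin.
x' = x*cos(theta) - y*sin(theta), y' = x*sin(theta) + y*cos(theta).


cos(180) = -1, sin(180) = 0
x' = -14*(-1) + 19*0 = 14
y' = -14*0 - 19*(-1) = 19

(14, 19)


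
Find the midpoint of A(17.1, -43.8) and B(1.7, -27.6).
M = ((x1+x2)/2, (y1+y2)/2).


Mx = (17.1 + 1.7)/2 = 18.8/2 = 9.4000
My = (-43.8 - 27.6)/2 = -71.4/2 = -35.7000

(9.4000, -35.7000)


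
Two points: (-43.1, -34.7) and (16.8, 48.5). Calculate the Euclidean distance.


dx = 16.8 + 43.1 = 59.9
dy = 48.5 + 34.7 = 83.2
d = sqrt(3588.01 + 6922.24) = sqrt(10510.25) = 102.5195

102.5195


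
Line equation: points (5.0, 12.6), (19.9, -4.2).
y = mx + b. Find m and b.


m = (-16.8)/(14.9) = -1.1275
b = y1 - m*x1 = 12.6 - (-16.8*5.0)/(14.9) = 12.6 + 5.6376 = 18.2376

y = -1.1275x + 18.2376


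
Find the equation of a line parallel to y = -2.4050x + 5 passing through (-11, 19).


Parallel lines have equal slopes.
m2 = -2.4050
b2 = 19 + 2.4050*(-11) = -7.4550

y = -2.4050x - 7.4550


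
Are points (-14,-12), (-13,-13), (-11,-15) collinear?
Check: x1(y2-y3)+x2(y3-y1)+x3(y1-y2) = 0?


-14*(-13+ 15) - 13*(-15+ 12) - 11*(-12+ 13)
= -28 + 39 - 11 = 0

Yes, collinear (determinant = 0)


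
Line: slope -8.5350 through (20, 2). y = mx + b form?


y - 2 = -8.5350(x - 20)
y = -8.5350x + 2 + 8.5350*20
y = -8.5350x + 172.7000

y = -8.5350x + 172.7000


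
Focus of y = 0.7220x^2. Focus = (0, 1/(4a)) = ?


a = 0.7220
4a = 2.8880
focus = (0, 1/2.8880) = (0, 0.3463)

Focus = (0, 0.3463)


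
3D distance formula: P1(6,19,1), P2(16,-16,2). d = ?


dx=10, dy=-35, dz=1
d = sqrt(100+1225+1) = sqrt(1326) = 36.4143

36.4143


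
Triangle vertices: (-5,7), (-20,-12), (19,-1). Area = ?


-5*(-12+ 1) = 55
-20*(-1-7) = 160
19*(7+ 12) = 361
sum = 576
Area = |576|/2 = 288.0000

288.0000 sq units
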